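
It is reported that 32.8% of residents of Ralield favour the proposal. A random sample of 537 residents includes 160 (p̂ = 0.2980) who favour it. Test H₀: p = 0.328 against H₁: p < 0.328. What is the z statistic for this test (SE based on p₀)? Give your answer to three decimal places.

z = -1.483

p̂ = 160/537 ≈ 0.29795.
SE = √(p₀(1−p₀)/n) = √(0.22042/537) = 0.02026.
z = (0.29795 − 0.328)/0.02026 = -0.03005/0.02026 = -1.483.
p-value = P(Z < -1.483) ≈ 0.0690.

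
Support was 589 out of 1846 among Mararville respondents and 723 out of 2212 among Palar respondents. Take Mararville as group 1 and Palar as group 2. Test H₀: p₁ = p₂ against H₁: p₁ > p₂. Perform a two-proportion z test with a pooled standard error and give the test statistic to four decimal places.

z = -0.5280

p̂₁ = 589/1846 = 0.319068, p̂₂ = 723/2212 = 0.326854.
Pooled p̂ = (589+723)/(1846+2212) = 1312/4058 = 0.323312.
SE = √(0.218781 × 0.000993791) = 0.014745.
z = (0.319068 − 0.326854)/0.014745 = -0.007786/0.014745 = -0.5280.
p-value = P(Z > -0.528) ≈ 0.7012.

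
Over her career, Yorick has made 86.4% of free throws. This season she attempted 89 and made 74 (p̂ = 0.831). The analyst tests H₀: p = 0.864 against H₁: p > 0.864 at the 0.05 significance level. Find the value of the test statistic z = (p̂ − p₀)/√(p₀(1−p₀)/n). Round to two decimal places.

p̂ = 74/89 = 0.8315.
SE = √(p₀(1−p₀)/n) = √(0.1175/89) = 0.0363.
z = (0.8315 − 0.864)/0.0363 = -0.0325/0.0363 = -0.90.
p-value = P(Z > -0.896) ≈ 0.8147, so at α = 0.05 we fail to reject H₀.

z = -0.90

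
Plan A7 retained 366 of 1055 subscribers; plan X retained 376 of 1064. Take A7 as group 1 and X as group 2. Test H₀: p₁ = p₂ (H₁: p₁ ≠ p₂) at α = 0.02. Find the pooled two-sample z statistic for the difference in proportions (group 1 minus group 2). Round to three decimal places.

p̂₁ = 366/1055 ≈ 0.34692, p̂₂ = 376/1064 ≈ 0.35338.
Pooled p̂ = (366+376)/(1055+1064) = 742/2119 = 0.35017.
SE = √(p̂(1−p̂)(1/n₁+1/n₂)) = √(0.35017·0.64983·0.00188772) = √(0.000429549) = 0.02073.
z = (0.34692 − 0.35338)/0.02073 = -0.00646/0.02073 = -0.312.
Two-sided p-value ≈ 2·Φ(−0.312) = 0.7551. With α = 0.02, fail to reject H₀.

z = -0.312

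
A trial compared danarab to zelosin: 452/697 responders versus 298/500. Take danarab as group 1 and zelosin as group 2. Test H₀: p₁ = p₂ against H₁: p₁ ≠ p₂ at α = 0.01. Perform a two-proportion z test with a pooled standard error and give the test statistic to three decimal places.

z = 1.852

p̂₁ = 452/697 ≈ 0.648494, p̂₂ = 298/500 ≈ 0.596000.
Pooled p̂ = (452+298)/(697+500) = 750/1197 = 0.626566.
SE = √(0.233981 × 0.00343472) = 0.028349.
z = (0.648494 − 0.596000)/0.028349 = 0.052494/0.028349 = 1.852.
Two-sided p-value ≈ 2·Φ(−1.852) = 0.0641; since p > α = 0.01, fail to reject H₀.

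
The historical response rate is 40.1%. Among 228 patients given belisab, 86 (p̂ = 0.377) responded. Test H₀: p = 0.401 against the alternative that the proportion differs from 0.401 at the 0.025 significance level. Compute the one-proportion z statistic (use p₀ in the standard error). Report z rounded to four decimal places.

p̂ = 86/228 = 0.377193.
Standard error under H₀: √(0.401×0.599/228) = 0.032458.
z = (0.377193 − 0.401)/0.032458 = -0.023807/0.032458 = -0.7335.
Two-sided p-value ≈ 2·Φ(−0.733) = 0.4633, so at α = 0.025 we fail to reject H₀.

z = -0.7335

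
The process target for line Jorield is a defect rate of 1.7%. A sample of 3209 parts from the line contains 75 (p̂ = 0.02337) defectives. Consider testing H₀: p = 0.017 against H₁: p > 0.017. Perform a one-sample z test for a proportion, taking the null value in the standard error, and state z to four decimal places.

p̂ = 75/3209 = 0.0233718.
Standard error under H₀: √(0.017×0.983/3209) = 0.0022820.
z = (0.0233718 − 0.017)/0.0022820 = 0.0063718/0.0022820 = 2.7922.
p-value = P(Z > 2.792) ≈ 0.0026.

z = 2.7922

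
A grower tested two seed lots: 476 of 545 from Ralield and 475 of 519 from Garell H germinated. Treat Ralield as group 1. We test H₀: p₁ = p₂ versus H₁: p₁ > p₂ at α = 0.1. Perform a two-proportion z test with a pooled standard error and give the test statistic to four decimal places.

p̂₁ = 476/545 = 0.8733945, p̂₂ = 475/519 = 0.9152216.
Pooled p̂ = (476+475)/(545+519) = 951/1064 = 0.8937970.
SE = √(p̂(1−p̂)(1/n₁+1/n₂)) = √(0.8937970·0.1062030·0.00376164) = √(0.00035707) = 0.0188963.
z = (0.8733945 − 0.9152216)/0.0188963 = -0.0418271/0.0188963 = -2.2135.
p-value = P(Z > -2.214) ≈ 0.9866, so at α = 0.1 we fail to reject H₀.

z = -2.2135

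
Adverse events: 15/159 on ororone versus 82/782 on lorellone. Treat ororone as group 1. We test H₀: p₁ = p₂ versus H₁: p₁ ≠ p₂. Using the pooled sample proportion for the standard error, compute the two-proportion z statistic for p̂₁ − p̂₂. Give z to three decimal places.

z = -0.398

p̂₁ = 15/159 ≈ 0.09434, p̂₂ = 82/782 ≈ 0.10486.
Pooled p̂ = (15+82)/(159+782) = 97/941 = 0.10308.
SE = √(0.092456 × 0.00756808) = 0.02645.
z = (0.09434 − 0.10486)/0.02645 = -0.01052/0.02645 = -0.398.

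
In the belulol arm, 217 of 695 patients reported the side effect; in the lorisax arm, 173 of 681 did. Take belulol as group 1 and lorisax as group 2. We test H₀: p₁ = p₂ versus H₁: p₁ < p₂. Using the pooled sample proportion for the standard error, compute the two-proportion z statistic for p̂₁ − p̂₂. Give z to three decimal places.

p̂₁ = 217/695 = 0.31223, p̂₂ = 173/681 = 0.25404.
Pooled p̂ = (217+173)/(695+681) = 390/1376 = 0.28343.
SE = √(0.203098 × 0.00290728) = 0.02430.
z = (0.31223 − 0.25404)/0.02430 = 0.05819/0.02430 = 2.395.

z = 2.395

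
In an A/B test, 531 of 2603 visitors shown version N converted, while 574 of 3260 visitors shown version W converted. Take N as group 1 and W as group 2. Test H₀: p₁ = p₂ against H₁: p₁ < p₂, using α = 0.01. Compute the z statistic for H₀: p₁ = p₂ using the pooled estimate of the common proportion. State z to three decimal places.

z = 2.716

p̂₁ = 531/2603 = 0.203995, p̂₂ = 574/3260 = 0.176074.
Pooled p̂ = (531+574)/(2603+3260) = 1105/5863 = 0.188470.
SE = √(p̂(1−p̂)(1/n₁+1/n₂)) = √(0.188470·0.811530·0.000690921) = √(0.000105676) = 0.010280.
z = (0.203995 − 0.176074)/0.010280 = 0.027921/0.010280 = 2.716.
p-value = P(Z < 2.716) ≈ 0.9967, so at α = 0.01 we fail to reject H₀.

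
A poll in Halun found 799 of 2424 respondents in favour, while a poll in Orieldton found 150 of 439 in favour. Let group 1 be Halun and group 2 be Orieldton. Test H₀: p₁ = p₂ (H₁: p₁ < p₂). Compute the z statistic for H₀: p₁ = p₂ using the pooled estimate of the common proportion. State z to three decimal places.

p̂₁ = 799/2424 ≈ 0.32962, p̂₂ = 150/439 ≈ 0.34169.
Pooled p̂ = (799+150)/(2424+439) = 949/2863 = 0.33147.
SE = √(0.221598 × 0.00269045) = 0.02442.
z = (0.32962 − 0.34169)/0.02442 = -0.01207/0.02442 = -0.494.
p-value = P(Z < -0.494) ≈ 0.3106.

z = -0.494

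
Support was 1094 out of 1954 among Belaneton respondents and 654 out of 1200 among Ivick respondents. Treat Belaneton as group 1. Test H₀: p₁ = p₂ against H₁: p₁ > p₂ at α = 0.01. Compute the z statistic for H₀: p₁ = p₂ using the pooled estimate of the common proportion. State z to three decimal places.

p̂₁ = 1094/1954 ≈ 0.55988, p̂₂ = 654/1200 ≈ 0.54500.
Pooled p̂ = (1094+654)/(1954+1200) = 1748/3154 = 0.55422.
SE = √(0.247061 × 0.0013451) = 0.01823.
z = (0.55988 − 0.54500)/0.01823 = 0.01488/0.01823 = 0.816.
p-value = P(Z > 0.816) ≈ 0.2072; since p > α = 0.01, fail to reject H₀.

z = 0.816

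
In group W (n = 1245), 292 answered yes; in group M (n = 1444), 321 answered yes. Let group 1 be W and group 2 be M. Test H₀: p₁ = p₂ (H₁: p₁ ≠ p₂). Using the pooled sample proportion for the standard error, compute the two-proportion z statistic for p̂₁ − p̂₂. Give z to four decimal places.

z = 0.7543

p̂₁ = 292/1245 = 0.234538, p̂₂ = 321/1444 = 0.222299.
Pooled p̂ = (292+321)/(1245+1444) = 613/2689 = 0.227966.
SE = √(p̂(1−p̂)(1/n₁+1/n₂)) = √(0.227966·0.772034·0.00149573) = √(0.000263245) = 0.016225.
z = (0.234538 − 0.222299)/0.016225 = 0.012239/0.016225 = 0.7543.
Two-sided p-value ≈ 2·Φ(−0.754) = 0.4506.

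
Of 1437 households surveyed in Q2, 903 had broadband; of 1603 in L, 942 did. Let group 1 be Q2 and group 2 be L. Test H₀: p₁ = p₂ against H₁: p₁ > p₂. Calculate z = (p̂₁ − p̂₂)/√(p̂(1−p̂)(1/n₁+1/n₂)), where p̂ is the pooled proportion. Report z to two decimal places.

z = 2.30

p̂₁ = 903/1437 ≈ 0.62839, p̂₂ = 942/1603 ≈ 0.58765.
Pooled p̂ = (903+942)/(1437+1603) = 1845/3040 = 0.60691.
SE = √(p̂(1−p̂)(1/n₁+1/n₂)) = √(0.60691·0.39309·0.00131972) = √(0.000314848) = 0.01774.
z = (0.62839 − 0.58765)/0.01774 = 0.04074/0.01774 = 2.30.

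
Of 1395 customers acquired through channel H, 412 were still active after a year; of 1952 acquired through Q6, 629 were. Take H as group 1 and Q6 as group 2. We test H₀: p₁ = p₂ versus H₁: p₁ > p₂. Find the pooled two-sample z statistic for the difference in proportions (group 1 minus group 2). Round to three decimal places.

p̂₁ = 412/1395 ≈ 0.29534, p̂₂ = 629/1952 ≈ 0.32223.
Pooled p̂ = (412+629)/(1395+1952) = 1041/3347 = 0.31102.
SE = √(p̂(1−p̂)(1/n₁+1/n₂)) = √(0.31102·0.68898·0.00122914) = √(0.000263391) = 0.01623.
z = (0.29534 − 0.32223)/0.01623 = -0.02689/0.01623 = -1.657.
p-value = P(Z > -1.657) ≈ 0.9512.

z = -1.657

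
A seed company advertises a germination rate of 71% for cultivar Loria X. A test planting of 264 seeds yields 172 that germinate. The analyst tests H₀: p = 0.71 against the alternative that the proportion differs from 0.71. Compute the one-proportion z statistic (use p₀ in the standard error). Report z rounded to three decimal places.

z = -2.094

p̂ = 172/264 ≈ 0.65152.
Standard error under H₀: √(0.71×0.29/264) = 0.02793.
z = (0.65152 − 0.71)/0.02793 = -0.05848/0.02793 = -2.094.
Two-sided p-value ≈ 2·Φ(−2.094) = 0.0362.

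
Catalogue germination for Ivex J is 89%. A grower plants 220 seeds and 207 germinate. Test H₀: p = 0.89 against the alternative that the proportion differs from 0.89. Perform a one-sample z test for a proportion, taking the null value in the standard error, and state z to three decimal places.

p̂ = 207/220 ≈ 0.94091.
SE = √(p₀(1−p₀)/n) = √(0.0979/220) = 0.02110.
z = (0.94091 − 0.89)/0.02110 = 0.05091/0.02110 = 2.413.

z = 2.413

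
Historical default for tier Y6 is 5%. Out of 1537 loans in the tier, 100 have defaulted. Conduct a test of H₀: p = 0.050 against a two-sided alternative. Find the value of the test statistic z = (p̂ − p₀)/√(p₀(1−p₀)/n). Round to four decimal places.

p̂ = 100/1537 = 0.06506181.
Standard error under H₀: √(0.05×0.95/1537) = 0.00555917.
z = (0.06506181 − 0.05)/0.00555917 = 0.01506181/0.00555917 = 2.7094.

z = 2.7094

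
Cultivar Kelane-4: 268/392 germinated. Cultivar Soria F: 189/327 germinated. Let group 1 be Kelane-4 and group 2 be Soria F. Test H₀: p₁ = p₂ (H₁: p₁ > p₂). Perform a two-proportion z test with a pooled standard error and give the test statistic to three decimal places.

p̂₁ = 268/392 = 0.683673, p̂₂ = 189/327 = 0.577982.
Pooled p̂ = (268+189)/(392+327) = 457/719 = 0.635605.
SE = √(0.231611 × 0.00560912) = 0.036044.
z = (0.683673 − 0.577982)/0.036044 = 0.105691/0.036044 = 2.932.

z = 2.932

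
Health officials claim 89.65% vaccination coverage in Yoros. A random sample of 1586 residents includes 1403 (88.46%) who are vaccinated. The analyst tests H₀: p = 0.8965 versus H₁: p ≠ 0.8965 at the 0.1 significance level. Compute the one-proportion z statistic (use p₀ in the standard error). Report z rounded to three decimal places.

p̂ = 1403/1586 = 0.884615.
Standard error under H₀: √(0.8965×0.1035/1586) = 0.007649.
z = (0.884615 − 0.8965)/0.007649 = -0.011885/0.007649 = -1.554.
p-value = 2·P(Z > 1.554) ≈ 0.1202. With α = 0.1, fail to reject H₀.

z = -1.554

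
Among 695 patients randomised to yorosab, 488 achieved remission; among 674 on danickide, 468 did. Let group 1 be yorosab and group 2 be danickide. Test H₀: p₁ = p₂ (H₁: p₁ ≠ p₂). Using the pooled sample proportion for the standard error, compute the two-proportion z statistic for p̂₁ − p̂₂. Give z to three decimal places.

z = 0.314

p̂₁ = 488/695 = 0.70216, p̂₂ = 468/674 = 0.69436.
Pooled p̂ = (488+468)/(695+674) = 956/1369 = 0.69832.
SE = √(p̂(1−p̂)(1/n₁+1/n₂)) = √(0.69832·0.30168·0.00292253) = √(0.000615687) = 0.02481.
z = (0.70216 − 0.69436)/0.02481 = 0.00780/0.02481 = 0.314.
Two-sided p-value ≈ 2·Φ(−0.314) = 0.7534.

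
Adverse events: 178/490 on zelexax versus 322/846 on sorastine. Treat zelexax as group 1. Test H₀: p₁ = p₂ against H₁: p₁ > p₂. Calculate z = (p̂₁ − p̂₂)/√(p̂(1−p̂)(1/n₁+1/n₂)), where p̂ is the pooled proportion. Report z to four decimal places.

p̂₁ = 178/490 ≈ 0.363265, p̂₂ = 322/846 ≈ 0.380615.
Pooled p̂ = (178+322)/(490+846) = 500/1336 = 0.374251.
SE = √(0.234187 × 0.00322285) = 0.027473.
z = (0.363265 − 0.380615)/0.027473 = -0.017350/0.027473 = -0.6315.

z = -0.6315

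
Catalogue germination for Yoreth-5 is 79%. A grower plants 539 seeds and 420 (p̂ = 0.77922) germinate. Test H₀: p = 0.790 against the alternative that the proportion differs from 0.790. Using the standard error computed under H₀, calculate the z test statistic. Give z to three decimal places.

z = -0.614

p̂ = 420/539 = 0.779221.
Standard error under H₀: √(0.79×0.21/539) = 0.017544.
z = (0.779221 − 0.79)/0.017544 = -0.010779/0.017544 = -0.614.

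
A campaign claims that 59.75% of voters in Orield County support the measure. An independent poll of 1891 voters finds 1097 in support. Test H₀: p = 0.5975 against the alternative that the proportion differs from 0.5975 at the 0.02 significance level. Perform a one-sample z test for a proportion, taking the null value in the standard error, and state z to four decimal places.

z = -1.5415

p̂ = 1097/1891 ≈ 0.580116.
Standard error under H₀: √(0.5975×0.4025/1891) = 0.011277.
z = (0.580116 − 0.5975)/0.011277 = -0.017384/0.011277 = -1.5415.
Two-sided p-value ≈ 2·Φ(−1.541) = 0.1232, so at α = 0.02 we fail to reject H₀.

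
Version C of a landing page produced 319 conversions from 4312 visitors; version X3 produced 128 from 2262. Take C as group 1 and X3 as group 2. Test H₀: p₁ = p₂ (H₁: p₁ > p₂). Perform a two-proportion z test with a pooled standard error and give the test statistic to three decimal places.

z = 2.661

p̂₁ = 319/4312 ≈ 0.0739796, p̂₂ = 128/2262 ≈ 0.0565871.
Pooled p̂ = (319+128)/(4312+2262) = 447/6574 = 0.0679951.
SE = √(p̂(1−p̂)(1/n₁+1/n₂)) = √(0.0679951·0.9320049·0.000673998) = √(4.27124e-05) = 0.0065355.
z = (0.0739796 − 0.0565871)/0.0065355 = 0.0173925/0.0065355 = 2.661.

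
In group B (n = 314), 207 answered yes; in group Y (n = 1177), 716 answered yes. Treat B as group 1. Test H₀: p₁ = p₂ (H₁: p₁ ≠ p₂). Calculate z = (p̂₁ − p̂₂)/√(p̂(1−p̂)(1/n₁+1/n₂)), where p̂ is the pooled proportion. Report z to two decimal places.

z = 1.65

p̂₁ = 207/314 = 0.6592, p̂₂ = 716/1177 = 0.6083.
Pooled p̂ = (207+716)/(314+1177) = 923/1491 = 0.6190.
SE = √(p̂(1−p̂)(1/n₁+1/n₂)) = √(0.6190·0.3810·0.00403433) = √(0.000951407) = 0.0308.
z = (0.6592 − 0.6083)/0.0308 = 0.0509/0.0308 = 1.65.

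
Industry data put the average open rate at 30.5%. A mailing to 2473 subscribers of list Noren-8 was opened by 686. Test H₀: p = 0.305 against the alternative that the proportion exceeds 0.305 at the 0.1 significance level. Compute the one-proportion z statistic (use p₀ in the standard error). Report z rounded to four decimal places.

p̂ = 686/2473 ≈ 0.277396.
Standard error under H₀: √(0.305×0.695/2473) = 0.009258.
z = (0.277396 − 0.305)/0.009258 = -0.027604/0.009258 = -2.9816.
p-value = P(Z > -2.982) ≈ 0.9986. With α = 0.1, fail to reject H₀.

z = -2.9816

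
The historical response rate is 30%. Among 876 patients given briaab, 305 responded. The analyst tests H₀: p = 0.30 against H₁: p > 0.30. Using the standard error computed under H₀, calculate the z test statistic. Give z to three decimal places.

p̂ = 305/876 ≈ 0.348174.
Under H₀, SE = √(0.3·0.7/876) = √(0.000239726) = 0.015483.
z = (0.348174 − 0.3)/0.015483 = 0.048174/0.015483 = 3.111.
p-value = P(Z > 3.111) ≈ 0.0009.

z = 3.111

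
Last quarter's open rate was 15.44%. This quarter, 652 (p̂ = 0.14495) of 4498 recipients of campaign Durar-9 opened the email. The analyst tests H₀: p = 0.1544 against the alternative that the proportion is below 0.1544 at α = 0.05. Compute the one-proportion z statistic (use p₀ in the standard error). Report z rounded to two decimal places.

z = -1.75

p̂ = 652/4498 = 0.14495.
Under H₀, SE = √(0.1544·0.8456/4498) = √(2.90264e-05) = 0.00539.
z = (0.14495 − 0.1544)/0.00539 = -0.00945/0.00539 = -1.75.
p-value = P(Z < -1.753) ≈ 0.0398, so at α = 0.05 we reject H₀.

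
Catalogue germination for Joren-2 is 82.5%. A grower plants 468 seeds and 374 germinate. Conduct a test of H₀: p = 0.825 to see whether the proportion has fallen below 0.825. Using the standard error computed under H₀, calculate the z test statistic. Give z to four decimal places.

z = -1.4720

p̂ = 374/468 = 0.799145.
SE = √(p₀(1−p₀)/n) = √(0.14438/468) = 0.017564.
z = (0.799145 − 0.825)/0.017564 = -0.025855/0.017564 = -1.4720.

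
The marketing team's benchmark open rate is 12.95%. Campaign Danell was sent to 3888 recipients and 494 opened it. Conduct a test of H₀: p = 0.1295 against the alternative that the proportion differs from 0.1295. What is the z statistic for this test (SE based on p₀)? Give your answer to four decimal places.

p̂ = 494/3888 ≈ 0.1270576.
Standard error under H₀: √(0.1295×0.8705/3888) = 0.0053846.
z = (0.1270576 − 0.1295)/0.0053846 = -0.0024424/0.0053846 = -0.4536.

z = -0.4536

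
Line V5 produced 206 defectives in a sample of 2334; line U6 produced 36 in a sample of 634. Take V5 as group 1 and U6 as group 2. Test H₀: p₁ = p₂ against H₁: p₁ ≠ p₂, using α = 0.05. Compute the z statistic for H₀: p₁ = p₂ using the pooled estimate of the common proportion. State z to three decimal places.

z = 2.568

p̂₁ = 206/2334 ≈ 0.08826, p̂₂ = 36/634 ≈ 0.05678.
Pooled p̂ = (206+36)/(2334+634) = 242/2968 = 0.08154.
SE = √(0.0748882 × 0.00200574) = 0.01226.
z = (0.08826 − 0.05678)/0.01226 = 0.03148/0.01226 = 2.568.
Two-sided p-value ≈ 2·Φ(−2.568) = 0.0102; since p < α = 0.05, reject H₀.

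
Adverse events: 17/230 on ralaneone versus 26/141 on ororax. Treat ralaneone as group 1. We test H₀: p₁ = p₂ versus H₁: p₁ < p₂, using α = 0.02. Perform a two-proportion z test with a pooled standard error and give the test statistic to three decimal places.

p̂₁ = 17/230 = 0.07391, p̂₂ = 26/141 = 0.18440.
Pooled p̂ = (17+26)/(230+141) = 43/371 = 0.11590.
SE = √(p̂(1−p̂)(1/n₁+1/n₂)) = √(0.11590·0.88410·0.01144) = √(0.00117225) = 0.03424.
z = (0.07391 − 0.18440)/0.03424 = -0.11049/0.03424 = -3.227.
p-value = P(Z < -3.227) ≈ 0.0006. With α = 0.02, reject H₀.

z = -3.227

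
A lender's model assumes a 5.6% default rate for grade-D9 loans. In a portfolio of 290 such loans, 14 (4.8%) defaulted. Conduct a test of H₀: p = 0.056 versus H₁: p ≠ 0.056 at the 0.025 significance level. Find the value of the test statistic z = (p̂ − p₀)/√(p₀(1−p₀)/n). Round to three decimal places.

z = -0.572

p̂ = 14/290 ≈ 0.04828.
Standard error under H₀: √(0.056×0.944/290) = 0.01350.
z = (0.04828 − 0.056)/0.01350 = -0.00772/0.01350 = -0.572.
p-value = 2·P(Z > 0.572) ≈ 0.5673; since p > α = 0.025, fail to reject H₀.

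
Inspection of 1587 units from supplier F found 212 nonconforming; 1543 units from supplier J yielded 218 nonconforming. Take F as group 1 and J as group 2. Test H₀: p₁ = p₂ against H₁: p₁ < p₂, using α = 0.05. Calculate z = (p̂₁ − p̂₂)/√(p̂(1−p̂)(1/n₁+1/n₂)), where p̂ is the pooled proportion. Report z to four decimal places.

p̂₁ = 212/1587 ≈ 0.1335854, p̂₂ = 218/1543 ≈ 0.1412832.
Pooled p̂ = (212+218)/(1587+1543) = 430/3130 = 0.1373802.
SE = √(0.118507 × 0.00127821) = 0.0123076.
z = (0.1335854 − 0.1412832)/0.0123076 = -0.0076978/0.0123076 = -0.6255.
p-value = P(Z < -0.625) ≈ 0.2658, so at α = 0.05 we fail to reject H₀.

z = -0.6255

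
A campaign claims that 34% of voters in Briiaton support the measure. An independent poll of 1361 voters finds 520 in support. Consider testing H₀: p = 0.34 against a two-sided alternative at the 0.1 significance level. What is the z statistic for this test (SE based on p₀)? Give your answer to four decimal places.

z = 3.2765

p̂ = 520/1361 ≈ 0.3820720.
Standard error under H₀: √(0.34×0.66/1361) = 0.0128405.
z = (0.3820720 − 0.34)/0.0128405 = 0.0420720/0.0128405 = 3.2765.
Two-sided p-value ≈ 2·Φ(−3.277) = 0.0011, so at α = 0.1 we reject H₀.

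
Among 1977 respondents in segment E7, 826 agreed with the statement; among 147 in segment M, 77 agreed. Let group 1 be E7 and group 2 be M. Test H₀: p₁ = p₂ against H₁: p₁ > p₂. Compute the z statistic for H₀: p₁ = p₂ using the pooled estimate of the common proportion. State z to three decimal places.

p̂₁ = 826/1977 ≈ 0.417805, p̂₂ = 77/147 ≈ 0.523810.
Pooled p̂ = (826+77)/(1977+147) = 903/2124 = 0.425141.
SE = √(p̂(1−p̂)(1/n₁+1/n₂)) = √(0.425141·0.574859·0.00730854) = √(0.00178618) = 0.042263.
z = (0.417805 − 0.523810)/0.042263 = -0.106005/0.042263 = -2.508.
p-value = P(Z > -2.508) ≈ 0.9939.

z = -2.508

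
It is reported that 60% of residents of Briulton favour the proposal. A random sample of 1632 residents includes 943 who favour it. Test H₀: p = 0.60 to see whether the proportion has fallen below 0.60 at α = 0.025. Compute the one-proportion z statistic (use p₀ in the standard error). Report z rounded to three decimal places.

p̂ = 943/1632 = 0.57782.
Standard error under H₀: √(0.6×0.4/1632) = 0.01213.
z = (0.57782 − 0.6)/0.01213 = -0.02218/0.01213 = -1.829.
p-value = P(Z < -1.829) ≈ 0.0337; since p > α = 0.025, fail to reject H₀.

z = -1.829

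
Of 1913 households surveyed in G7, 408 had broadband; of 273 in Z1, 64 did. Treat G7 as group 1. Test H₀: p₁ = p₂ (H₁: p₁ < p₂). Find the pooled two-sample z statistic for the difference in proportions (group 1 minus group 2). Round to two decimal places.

z = -0.79

p̂₁ = 408/1913 ≈ 0.2133, p̂₂ = 64/273 ≈ 0.2344.
Pooled p̂ = (408+64)/(1913+273) = 472/2186 = 0.2159.
SE = √(p̂(1−p̂)(1/n₁+1/n₂)) = √(0.2159·0.7841·0.00418574) = √(0.000708639) = 0.0266.
z = (0.2133 − 0.2344)/0.0266 = -0.0211/0.0266 = -0.79.
p-value = P(Z < -0.795) ≈ 0.2134.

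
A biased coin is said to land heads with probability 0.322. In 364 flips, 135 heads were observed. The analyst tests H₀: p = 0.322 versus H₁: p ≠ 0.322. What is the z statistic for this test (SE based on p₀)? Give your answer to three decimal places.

p̂ = 135/364 = 0.37088.
Standard error under H₀: √(0.322×0.678/364) = 0.02449.
z = (0.37088 − 0.322)/0.02449 = 0.04888/0.02449 = 1.996.

z = 1.996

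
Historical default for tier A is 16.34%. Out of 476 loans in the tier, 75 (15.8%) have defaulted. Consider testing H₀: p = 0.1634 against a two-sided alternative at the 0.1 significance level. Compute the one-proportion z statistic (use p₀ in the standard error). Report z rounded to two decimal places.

z = -0.34

p̂ = 75/476 ≈ 0.1576.
SE = √(p₀(1−p₀)/n) = √(0.1367/476) = 0.0169.
z = (0.1576 − 0.1634)/0.0169 = -0.0058/0.0169 = -0.34.
p-value = 2·P(Z > 0.344) ≈ 0.7305; since p > α = 0.1, fail to reject H₀.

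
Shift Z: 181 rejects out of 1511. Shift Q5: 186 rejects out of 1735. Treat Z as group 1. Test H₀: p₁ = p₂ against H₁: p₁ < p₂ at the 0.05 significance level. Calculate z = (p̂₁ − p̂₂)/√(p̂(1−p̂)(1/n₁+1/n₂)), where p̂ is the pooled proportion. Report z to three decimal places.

z = 1.129

p̂₁ = 181/1511 = 0.119788, p̂₂ = 186/1735 = 0.107205.
Pooled p̂ = (181+186)/(1511+1735) = 367/3246 = 0.113062.
SE = √(0.100279 × 0.00123818) = 0.011143.
z = (0.119788 − 0.107205)/0.011143 = 0.012583/0.011143 = 1.129.
p-value = P(Z < 1.129) ≈ 0.8706. With α = 0.05, fail to reject H₀.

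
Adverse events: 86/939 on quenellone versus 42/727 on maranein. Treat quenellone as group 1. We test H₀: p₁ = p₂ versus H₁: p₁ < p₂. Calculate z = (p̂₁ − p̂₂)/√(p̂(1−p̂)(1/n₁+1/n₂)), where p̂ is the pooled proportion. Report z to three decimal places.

z = 2.570

p̂₁ = 86/939 = 0.09159, p̂₂ = 42/727 = 0.05777.
Pooled p̂ = (86+42)/(939+727) = 128/1666 = 0.07683.
SE = √(p̂(1−p̂)(1/n₁+1/n₂)) = √(0.07683·0.92317·0.00244048) = √(0.000173098) = 0.01316.
z = (0.09159 − 0.05777)/0.01316 = 0.03382/0.01316 = 2.570.
p-value = P(Z < 2.570) ≈ 0.9949.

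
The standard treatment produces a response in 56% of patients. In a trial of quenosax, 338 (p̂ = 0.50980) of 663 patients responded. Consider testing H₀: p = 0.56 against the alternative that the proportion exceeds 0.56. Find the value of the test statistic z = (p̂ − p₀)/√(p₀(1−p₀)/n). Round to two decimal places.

z = -2.60

p̂ = 338/663 ≈ 0.5098.
SE = √(p₀(1−p₀)/n) = √(0.2464/663) = 0.0193.
z = (0.5098 − 0.56)/0.0193 = -0.0502/0.0193 = -2.60.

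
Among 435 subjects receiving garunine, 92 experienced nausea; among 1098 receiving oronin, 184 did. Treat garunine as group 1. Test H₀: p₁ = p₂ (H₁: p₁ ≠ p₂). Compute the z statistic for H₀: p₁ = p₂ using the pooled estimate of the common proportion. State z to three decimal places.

z = 2.018

p̂₁ = 92/435 ≈ 0.211494, p̂₂ = 184/1098 ≈ 0.167577.
Pooled p̂ = (92+184)/(435+1098) = 276/1533 = 0.180039.
SE = √(p̂(1−p̂)(1/n₁+1/n₂)) = √(0.180039·0.819961·0.0032096) = √(0.000473817) = 0.021767.
z = (0.211494 − 0.167577)/0.021767 = 0.043917/0.021767 = 2.018.
p-value = 2·P(Z > 2.018) ≈ 0.0436.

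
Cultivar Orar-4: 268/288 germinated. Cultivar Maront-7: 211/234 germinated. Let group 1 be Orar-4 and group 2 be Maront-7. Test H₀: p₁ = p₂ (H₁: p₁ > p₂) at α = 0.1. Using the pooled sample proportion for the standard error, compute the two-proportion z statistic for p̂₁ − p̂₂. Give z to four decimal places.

p̂₁ = 268/288 = 0.9305556, p̂₂ = 211/234 = 0.9017094.
Pooled p̂ = (268+211)/(288+234) = 479/522 = 0.9176245.
SE = √(0.0755898 × 0.00774573) = 0.0241971.
z = (0.9305556 − 0.9017094)/0.0241971 = 0.0288462/0.0241971 = 1.1921.
p-value = P(Z > 1.192) ≈ 0.1166; since p > α = 0.1, fail to reject H₀.

z = 1.1921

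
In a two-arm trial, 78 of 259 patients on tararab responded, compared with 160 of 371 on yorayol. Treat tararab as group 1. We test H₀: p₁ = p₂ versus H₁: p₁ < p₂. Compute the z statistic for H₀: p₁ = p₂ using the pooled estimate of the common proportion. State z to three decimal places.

p̂₁ = 78/259 = 0.30116, p̂₂ = 160/371 = 0.43127.
Pooled p̂ = (78+160)/(259+371) = 238/630 = 0.37778.
SE = √(0.235062 × 0.00655642) = 0.03926.
z = (0.30116 − 0.43127)/0.03926 = -0.13011/0.03926 = -3.314.
p-value = P(Z < -3.314) ≈ 0.0005.

z = -3.314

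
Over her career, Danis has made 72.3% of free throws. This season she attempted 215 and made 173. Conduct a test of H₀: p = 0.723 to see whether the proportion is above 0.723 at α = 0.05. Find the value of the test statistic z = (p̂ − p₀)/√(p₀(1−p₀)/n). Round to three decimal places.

z = 2.675

p̂ = 173/215 ≈ 0.80465.
SE = √(p₀(1−p₀)/n) = √(0.20027/215) = 0.03052.
z = (0.80465 − 0.723)/0.03052 = 0.08165/0.03052 = 2.675.
p-value = P(Z > 2.675) ≈ 0.0037. With α = 0.05, reject H₀.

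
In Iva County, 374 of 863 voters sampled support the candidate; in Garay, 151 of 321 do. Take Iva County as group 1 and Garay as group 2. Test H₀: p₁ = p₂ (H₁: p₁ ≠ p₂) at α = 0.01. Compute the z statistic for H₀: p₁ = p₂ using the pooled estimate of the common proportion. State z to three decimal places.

p̂₁ = 374/863 = 0.43337, p̂₂ = 151/321 = 0.47040.
Pooled p̂ = (374+151)/(863+321) = 525/1184 = 0.44341.
SE = √(0.246798 × 0.00427401) = 0.03248.
z = (0.43337 − 0.47040)/0.03248 = -0.03703/0.03248 = -1.140.
Two-sided p-value ≈ 2·Φ(−1.140) = 0.2542. With α = 0.01, fail to reject H₀.

z = -1.140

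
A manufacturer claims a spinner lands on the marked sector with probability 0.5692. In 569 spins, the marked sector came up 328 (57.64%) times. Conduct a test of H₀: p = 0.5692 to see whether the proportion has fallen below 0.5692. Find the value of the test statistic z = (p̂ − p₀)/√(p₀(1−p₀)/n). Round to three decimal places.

z = 0.349

p̂ = 328/569 = 0.57645.
Standard error under H₀: √(0.5692×0.4308/569) = 0.02076.
z = (0.57645 − 0.5692)/0.02076 = 0.00725/0.02076 = 0.349.
p-value = P(Z < 0.349) ≈ 0.6365.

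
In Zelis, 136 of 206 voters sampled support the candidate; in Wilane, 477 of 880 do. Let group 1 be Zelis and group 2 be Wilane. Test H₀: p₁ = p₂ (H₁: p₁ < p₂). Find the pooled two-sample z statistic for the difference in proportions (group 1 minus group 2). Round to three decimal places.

z = 3.079

p̂₁ = 136/206 = 0.660194, p̂₂ = 477/880 = 0.542045.
Pooled p̂ = (136+477)/(206+880) = 613/1086 = 0.564457.
SE = √(p̂(1−p̂)(1/n₁+1/n₂)) = √(0.564457·0.435543·0.00599073) = √(0.00147279) = 0.038377.
z = (0.660194 − 0.542045)/0.038377 = 0.118149/0.038377 = 3.079.
p-value = P(Z < 3.079) ≈ 0.9990.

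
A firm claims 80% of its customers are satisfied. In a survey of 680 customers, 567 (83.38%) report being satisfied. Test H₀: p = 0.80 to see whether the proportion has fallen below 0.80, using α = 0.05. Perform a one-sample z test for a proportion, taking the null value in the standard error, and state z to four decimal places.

z = 2.2050

p̂ = 567/680 ≈ 0.8338235.
SE = √(p₀(1−p₀)/n) = √(0.16/680) = 0.0153393.
z = (0.8338235 − 0.8)/0.0153393 = 0.0338235/0.0153393 = 2.2050.
p-value = P(Z < 2.205) ≈ 0.9863, so at α = 0.05 we fail to reject H₀.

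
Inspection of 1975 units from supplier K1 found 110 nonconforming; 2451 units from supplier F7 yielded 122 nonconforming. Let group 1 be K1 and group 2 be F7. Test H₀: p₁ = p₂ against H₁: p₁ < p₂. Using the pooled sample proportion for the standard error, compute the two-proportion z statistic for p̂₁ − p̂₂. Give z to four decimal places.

p̂₁ = 110/1975 ≈ 0.0556962, p̂₂ = 122/2451 ≈ 0.0497756.
Pooled p̂ = (110+122)/(1975+2451) = 232/4426 = 0.0524175.
SE = √(p̂(1−p̂)(1/n₁+1/n₂)) = √(0.0524175·0.9475825·0.000914326) = √(4.54145e-05) = 0.0067390.
z = (0.0556962 − 0.0497756)/0.0067390 = 0.0059206/0.0067390 = 0.8786.
p-value = P(Z < 0.879) ≈ 0.8102.

z = 0.8786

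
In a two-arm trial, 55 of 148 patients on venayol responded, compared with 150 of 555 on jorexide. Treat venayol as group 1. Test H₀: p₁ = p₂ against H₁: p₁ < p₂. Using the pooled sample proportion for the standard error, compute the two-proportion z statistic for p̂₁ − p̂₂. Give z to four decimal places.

z = 2.4104

p̂₁ = 55/148 ≈ 0.371622, p̂₂ = 150/555 ≈ 0.270270.
Pooled p̂ = (55+150)/(148+555) = 205/703 = 0.291607.
SE = √(p̂(1−p̂)(1/n₁+1/n₂)) = √(0.291607·0.708393·0.00855856) = √(0.00176796) = 0.042047.
z = (0.371622 − 0.270270)/0.042047 = 0.101352/0.042047 = 2.4104.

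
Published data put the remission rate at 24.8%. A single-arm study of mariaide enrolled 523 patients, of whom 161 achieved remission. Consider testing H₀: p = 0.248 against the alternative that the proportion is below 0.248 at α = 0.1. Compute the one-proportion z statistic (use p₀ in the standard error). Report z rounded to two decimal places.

z = 3.17

p̂ = 161/523 ≈ 0.30784.
SE = √(p₀(1−p₀)/n) = √(0.1865/523) = 0.01888.
z = (0.30784 − 0.248)/0.01888 = 0.05984/0.01888 = 3.17.
p-value = P(Z < 3.169) ≈ 0.9992; since p > α = 0.1, fail to reject H₀.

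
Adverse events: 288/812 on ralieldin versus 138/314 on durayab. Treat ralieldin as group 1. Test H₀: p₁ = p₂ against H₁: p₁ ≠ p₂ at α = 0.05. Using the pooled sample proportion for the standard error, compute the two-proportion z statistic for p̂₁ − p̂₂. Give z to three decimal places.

z = -2.632

p̂₁ = 288/812 = 0.3546798, p̂₂ = 138/314 = 0.4394904.
Pooled p̂ = (288+138)/(812+314) = 426/1126 = 0.3783304.
SE = √(0.235197 × 0.00441624) = 0.0322286.
z = (0.3546798 − 0.4394904)/0.0322286 = -0.0848106/0.0322286 = -2.632.
Two-sided p-value ≈ 2·Φ(−2.632) = 0.0085. With α = 0.05, reject H₀.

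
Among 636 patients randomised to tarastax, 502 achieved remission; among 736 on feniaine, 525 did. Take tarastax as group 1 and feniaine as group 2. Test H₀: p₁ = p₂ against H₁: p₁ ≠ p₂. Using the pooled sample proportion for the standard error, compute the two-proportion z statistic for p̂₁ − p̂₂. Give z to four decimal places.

z = 3.2354

p̂₁ = 502/636 ≈ 0.789308, p̂₂ = 525/736 ≈ 0.713315.
Pooled p̂ = (502+525)/(636+736) = 1027/1372 = 0.748542.
SE = √(p̂(1−p̂)(1/n₁+1/n₂)) = √(0.748542·0.251458·0.00293102) = √(0.000551697) = 0.023488.
z = (0.789308 − 0.713315)/0.023488 = 0.075993/0.023488 = 3.2354.
p-value = 2·P(Z > 3.235) ≈ 0.0012.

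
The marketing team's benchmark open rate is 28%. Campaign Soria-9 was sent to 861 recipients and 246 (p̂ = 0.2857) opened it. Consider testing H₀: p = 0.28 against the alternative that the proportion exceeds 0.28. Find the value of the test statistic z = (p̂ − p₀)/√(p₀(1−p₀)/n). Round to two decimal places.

p̂ = 246/861 = 0.2857.
Standard error under H₀: √(0.28×0.72/861) = 0.0153.
z = (0.2857 − 0.28)/0.0153 = 0.0057/0.0153 = 0.37.
p-value = P(Z > 0.373) ≈ 0.3544.

z = 0.37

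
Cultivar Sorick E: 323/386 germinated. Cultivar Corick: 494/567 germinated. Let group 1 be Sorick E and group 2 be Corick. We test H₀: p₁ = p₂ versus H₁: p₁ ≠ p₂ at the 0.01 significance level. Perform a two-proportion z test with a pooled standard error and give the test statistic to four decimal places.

z = -1.4932

p̂₁ = 323/386 = 0.836788, p̂₂ = 494/567 = 0.871252.
Pooled p̂ = (323+494)/(386+567) = 817/953 = 0.857293.
SE = √(0.122342 × 0.00435434) = 0.023081.
z = (0.836788 − 0.871252)/0.023081 = -0.034464/0.023081 = -1.4932.
Two-sided p-value ≈ 2·Φ(−1.493) = 0.1354. With α = 0.01, fail to reject H₀.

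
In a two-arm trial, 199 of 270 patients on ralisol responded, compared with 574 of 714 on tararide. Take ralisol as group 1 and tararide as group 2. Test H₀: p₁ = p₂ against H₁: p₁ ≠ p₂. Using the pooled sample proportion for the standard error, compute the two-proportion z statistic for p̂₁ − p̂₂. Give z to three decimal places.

z = -2.281

p̂₁ = 199/270 = 0.73704, p̂₂ = 574/714 = 0.80392.
Pooled p̂ = (199+574)/(270+714) = 773/984 = 0.78557.
SE = √(0.16845 × 0.00510426) = 0.02932.
z = (0.73704 − 0.80392)/0.02932 = -0.06688/0.02932 = -2.281.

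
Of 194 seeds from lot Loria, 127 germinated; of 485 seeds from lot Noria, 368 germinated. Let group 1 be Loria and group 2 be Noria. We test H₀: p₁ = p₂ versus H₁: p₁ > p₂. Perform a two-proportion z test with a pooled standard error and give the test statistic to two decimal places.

z = -2.76

p̂₁ = 127/194 = 0.6546, p̂₂ = 368/485 = 0.7588.
Pooled p̂ = (127+368)/(194+485) = 495/679 = 0.7290.
SE = √(p̂(1−p̂)(1/n₁+1/n₂)) = √(0.7290·0.2710·0.00721649) = √(0.00142564) = 0.0378.
z = (0.6546 − 0.7588)/0.0378 = -0.1042/0.0378 = -2.76.
p-value = P(Z > -2.758) ≈ 0.9971.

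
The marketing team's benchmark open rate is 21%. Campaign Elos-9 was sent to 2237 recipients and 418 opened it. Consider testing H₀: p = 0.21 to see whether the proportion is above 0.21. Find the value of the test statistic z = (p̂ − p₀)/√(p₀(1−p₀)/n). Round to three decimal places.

p̂ = 418/2237 ≈ 0.186857.
Standard error under H₀: √(0.21×0.79/2237) = 0.008612.
z = (0.186857 − 0.21)/0.008612 = -0.023143/0.008612 = -2.687.

z = -2.687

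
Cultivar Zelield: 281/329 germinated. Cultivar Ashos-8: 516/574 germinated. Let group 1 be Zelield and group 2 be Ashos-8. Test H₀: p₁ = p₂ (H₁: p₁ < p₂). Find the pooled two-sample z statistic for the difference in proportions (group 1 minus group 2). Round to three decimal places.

p̂₁ = 281/329 ≈ 0.85410, p̂₂ = 516/574 ≈ 0.89895.
Pooled p̂ = (281+516)/(329+574) = 797/903 = 0.88261.
SE = √(0.103607 × 0.00478167) = 0.02226.
z = (0.85410 − 0.89895)/0.02226 = -0.04485/0.02226 = -2.015.

z = -2.015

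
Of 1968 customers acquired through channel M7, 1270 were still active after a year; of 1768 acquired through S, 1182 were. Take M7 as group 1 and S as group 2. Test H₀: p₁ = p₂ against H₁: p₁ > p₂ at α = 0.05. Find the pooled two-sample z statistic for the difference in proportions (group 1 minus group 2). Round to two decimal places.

z = -1.49

p̂₁ = 1270/1968 ≈ 0.6453, p̂₂ = 1182/1768 ≈ 0.6686.
Pooled p̂ = (1270+1182)/(1968+1768) = 2452/3736 = 0.6563.
SE = √(0.225565 × 0.00107374) = 0.0156.
z = (0.6453 − 0.6686)/0.0156 = -0.0233/0.0156 = -1.49.
p-value = P(Z > -1.492) ≈ 0.9322. With α = 0.05, fail to reject H₀.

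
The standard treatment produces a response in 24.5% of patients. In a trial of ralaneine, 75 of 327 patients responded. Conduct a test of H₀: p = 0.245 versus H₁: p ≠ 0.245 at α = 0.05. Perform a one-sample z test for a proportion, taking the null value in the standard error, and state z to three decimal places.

p̂ = 75/327 ≈ 0.22936.
Standard error under H₀: √(0.245×0.755/327) = 0.02378.
z = (0.22936 − 0.245)/0.02378 = -0.01564/0.02378 = -0.658.
Two-sided p-value ≈ 2·Φ(−0.658) = 0.5107. With α = 0.05, fail to reject H₀.

z = -0.658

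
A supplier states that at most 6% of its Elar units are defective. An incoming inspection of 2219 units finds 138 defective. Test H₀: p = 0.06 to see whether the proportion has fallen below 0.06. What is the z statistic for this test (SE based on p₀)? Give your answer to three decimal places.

p̂ = 138/2219 = 0.062190.
Under H₀, SE = √(0.06·0.94/2219) = √(2.54169e-05) = 0.005042.
z = (0.062190 − 0.06)/0.005042 = 0.002190/0.005042 = 0.434.
p-value = P(Z < 0.434) ≈ 0.6680.

z = 0.434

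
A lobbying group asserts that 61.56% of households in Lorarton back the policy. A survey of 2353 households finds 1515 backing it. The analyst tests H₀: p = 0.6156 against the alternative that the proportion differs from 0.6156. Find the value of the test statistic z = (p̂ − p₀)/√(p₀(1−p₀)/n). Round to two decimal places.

p̂ = 1515/2353 ≈ 0.64386.
Standard error under H₀: √(0.6156×0.3844/2353) = 0.01003.
z = (0.64386 − 0.6156)/0.01003 = 0.02826/0.01003 = 2.82.

z = 2.82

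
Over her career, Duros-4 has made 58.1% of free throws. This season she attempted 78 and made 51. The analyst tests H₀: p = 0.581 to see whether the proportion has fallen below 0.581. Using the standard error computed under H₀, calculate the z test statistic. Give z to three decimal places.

p̂ = 51/78 = 0.65385.
Under H₀, SE = √(0.581·0.419/78) = √(0.00312101) = 0.05587.
z = (0.65385 − 0.581)/0.05587 = 0.07285/0.05587 = 1.304.

z = 1.304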